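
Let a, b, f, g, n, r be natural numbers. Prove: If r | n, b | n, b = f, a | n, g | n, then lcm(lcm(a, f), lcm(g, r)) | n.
Since b = f and b | n, f | n. From a | n, lcm(a, f) | n. g | n and r | n, thus lcm(g, r) | n. Since lcm(a, f) | n, lcm(lcm(a, f), lcm(g, r)) | n.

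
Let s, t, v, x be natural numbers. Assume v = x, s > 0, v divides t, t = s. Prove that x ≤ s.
From v = x and v divides t, x divides t. Since t = s, x divides s. Since s > 0, x ≤ s.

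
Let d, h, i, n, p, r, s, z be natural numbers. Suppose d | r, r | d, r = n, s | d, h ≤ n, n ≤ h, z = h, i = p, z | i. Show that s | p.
Since d | r and r | d, d = r. Since r = n, d = n. s | d, so s | n. h ≤ n and n ≤ h, hence h = n. i = p and z | i, therefore z | p. Since z = h, h | p. Because h = n, n | p. Since s | n, s | p.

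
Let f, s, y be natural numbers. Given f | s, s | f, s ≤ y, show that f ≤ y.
Because s | f and f | s, s = f. Since s ≤ y, f ≤ y.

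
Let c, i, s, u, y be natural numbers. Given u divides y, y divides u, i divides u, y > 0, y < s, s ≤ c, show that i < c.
u divides y and y divides u, therefore u = y. Since i divides u, i divides y. y > 0, so i ≤ y. Since y < s and s ≤ c, y < c. Because i ≤ y, i < c.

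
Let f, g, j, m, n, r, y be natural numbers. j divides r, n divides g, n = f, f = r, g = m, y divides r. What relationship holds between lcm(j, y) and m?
lcm(j, y) divides m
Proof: j divides r and y divides r, thus lcm(j, y) divides r. n = f and f = r, thus n = r. Since n divides g, r divides g. Since lcm(j, y) divides r, lcm(j, y) divides g. From g = m, lcm(j, y) divides m.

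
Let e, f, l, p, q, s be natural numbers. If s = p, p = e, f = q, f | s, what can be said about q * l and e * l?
q * l | e * l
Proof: s = p and p = e, therefore s = e. f = q and f | s, therefore q | s. Because s = e, q | e. Then q * l | e * l.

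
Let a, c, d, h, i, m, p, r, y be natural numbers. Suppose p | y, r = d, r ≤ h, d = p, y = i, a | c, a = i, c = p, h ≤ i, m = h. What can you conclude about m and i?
m = i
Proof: Since y = i and p | y, p | i. a = i and a | c, therefore i | c. Since c = p, i | p. p | i, so p = i. Since r = d and d = p, r = p. From r ≤ h, p ≤ h. Since p = i, i ≤ h. h ≤ i, so h = i. Since m = h, m = i.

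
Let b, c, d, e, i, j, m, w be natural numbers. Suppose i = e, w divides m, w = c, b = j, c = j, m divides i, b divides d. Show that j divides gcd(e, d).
From w = c and c = j, w = j. Because i = e and m divides i, m divides e. w divides m, so w divides e. w = j, so j divides e. From b = j and b divides d, j divides d. j divides e, so j divides gcd(e, d).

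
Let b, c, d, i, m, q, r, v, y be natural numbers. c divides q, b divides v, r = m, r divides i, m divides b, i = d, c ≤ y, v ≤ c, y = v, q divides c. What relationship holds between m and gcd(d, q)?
m divides gcd(d, q)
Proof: Since i = d and r divides i, r divides d. Since r = m, m divides d. Because y = v and c ≤ y, c ≤ v. v ≤ c, so v = c. From c divides q and q divides c, c = q. Since v = c, v = q. From m divides b and b divides v, m divides v. v = q, so m divides q. m divides d, so m divides gcd(d, q).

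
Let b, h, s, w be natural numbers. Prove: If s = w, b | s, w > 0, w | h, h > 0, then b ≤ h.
s = w and b | s, so b | w. Since w > 0, b ≤ w. w | h and h > 0, so w ≤ h. b ≤ w, so b ≤ h.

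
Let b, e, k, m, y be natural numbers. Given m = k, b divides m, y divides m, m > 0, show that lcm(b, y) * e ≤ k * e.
b divides m and y divides m, thus lcm(b, y) divides m. m > 0, so lcm(b, y) ≤ m. Since m = k, lcm(b, y) ≤ k. By multiplying by a non-negative, lcm(b, y) * e ≤ k * e.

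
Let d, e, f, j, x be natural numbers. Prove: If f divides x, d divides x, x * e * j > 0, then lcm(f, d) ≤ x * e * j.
From f divides x and d divides x, lcm(f, d) divides x. Then lcm(f, d) divides x * e. Then lcm(f, d) divides x * e * j. Since x * e * j > 0, lcm(f, d) ≤ x * e * j.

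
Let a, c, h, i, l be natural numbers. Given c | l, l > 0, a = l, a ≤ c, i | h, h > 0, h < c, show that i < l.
c | l and l > 0, so c ≤ l. a = l and a ≤ c, so l ≤ c. c ≤ l, so c = l. i | h and h > 0, hence i ≤ h. h < c, so i < c. Since c = l, i < l.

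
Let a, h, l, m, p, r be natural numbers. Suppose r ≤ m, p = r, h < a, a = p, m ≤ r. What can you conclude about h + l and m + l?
h + l < m + l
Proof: r ≤ m and m ≤ r, so r = m. Since p = r, p = m. a = p and h < a, thus h < p. Because p = m, h < m. Then h + l < m + l.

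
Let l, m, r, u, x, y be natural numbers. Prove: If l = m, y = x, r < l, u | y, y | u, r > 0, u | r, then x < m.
Because u | y and y | u, u = y. y = x, so u = x. From u | r and r > 0, u ≤ r. r < l, so u < l. u = x, so x < l. Since l = m, x < m.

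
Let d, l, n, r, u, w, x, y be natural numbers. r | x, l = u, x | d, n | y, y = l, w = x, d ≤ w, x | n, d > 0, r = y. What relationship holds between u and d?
u = d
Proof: w = x and d ≤ w, therefore d ≤ x. Since x | d and d > 0, x ≤ d. From d ≤ x, d = x. x | n and n | y, so x | y. r = y and r | x, therefore y | x. x | y, so x = y. Since d = x, d = y. y = l, so d = l. l = u, so d = u. Then u = d.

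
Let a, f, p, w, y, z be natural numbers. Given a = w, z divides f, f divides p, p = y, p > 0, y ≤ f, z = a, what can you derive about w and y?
w divides y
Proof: f divides p and p > 0, thus f ≤ p. From p = y, f ≤ y. Since y ≤ f, f = y. z = a and z divides f, hence a divides f. a = w, so w divides f. Since f = y, w divides y.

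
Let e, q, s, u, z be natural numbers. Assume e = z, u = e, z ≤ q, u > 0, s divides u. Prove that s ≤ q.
u = e and e = z, therefore u = z. Since s divides u and u > 0, s ≤ u. u = z, so s ≤ z. Since z ≤ q, s ≤ q.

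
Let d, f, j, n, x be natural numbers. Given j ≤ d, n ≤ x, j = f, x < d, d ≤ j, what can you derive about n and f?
n < f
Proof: d ≤ j and j ≤ d, therefore d = j. Because j = f, d = f. x < d, so x < f. Since n ≤ x, n < f.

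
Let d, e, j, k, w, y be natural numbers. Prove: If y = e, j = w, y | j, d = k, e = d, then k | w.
y = e and e = d, hence y = d. Since d = k, y = k. Since y | j, k | j. Since j = w, k | w.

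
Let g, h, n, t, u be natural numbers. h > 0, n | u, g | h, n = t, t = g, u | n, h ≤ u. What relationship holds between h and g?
h = g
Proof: Because u | n and n | u, u = n. From n = t, u = t. Since t = g, u = g. h ≤ u, so h ≤ g. g | h and h > 0, therefore g ≤ h. h ≤ g, so h = g.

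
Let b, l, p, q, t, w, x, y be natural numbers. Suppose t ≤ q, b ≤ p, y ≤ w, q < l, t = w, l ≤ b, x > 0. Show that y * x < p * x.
Because t = w and t ≤ q, w ≤ q. Since q < l, w < l. Because l ≤ b and b ≤ p, l ≤ p. Since w < l, w < p. Since y ≤ w, y < p. Because x > 0, y * x < p * x.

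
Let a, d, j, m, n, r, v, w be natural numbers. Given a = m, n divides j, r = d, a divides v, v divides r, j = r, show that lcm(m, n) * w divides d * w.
Because a divides v and v divides r, a divides r. Since a = m, m divides r. Since j = r and n divides j, n divides r. m divides r, so lcm(m, n) divides r. r = d, so lcm(m, n) divides d. Then lcm(m, n) * w divides d * w.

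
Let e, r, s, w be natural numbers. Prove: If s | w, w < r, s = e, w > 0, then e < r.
Because s | w and w > 0, s ≤ w. Since s = e, e ≤ w. Since w < r, e < r.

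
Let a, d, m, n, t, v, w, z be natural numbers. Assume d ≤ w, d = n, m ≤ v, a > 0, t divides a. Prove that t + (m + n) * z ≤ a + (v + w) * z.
Because t divides a and a > 0, t ≤ a. d = n and d ≤ w, hence n ≤ w. m ≤ v, so m + n ≤ v + w. By multiplying by a non-negative, (m + n) * z ≤ (v + w) * z. Since t ≤ a, t + (m + n) * z ≤ a + (v + w) * z.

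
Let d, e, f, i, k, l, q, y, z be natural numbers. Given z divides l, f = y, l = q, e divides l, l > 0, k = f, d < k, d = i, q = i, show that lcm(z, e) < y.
Because z divides l and e divides l, lcm(z, e) divides l. l > 0, so lcm(z, e) ≤ l. Since l = q, lcm(z, e) ≤ q. From q = i, lcm(z, e) ≤ i. Since k = f and f = y, k = y. d = i and d < k, therefore i < k. Since k = y, i < y. Since lcm(z, e) ≤ i, lcm(z, e) < y.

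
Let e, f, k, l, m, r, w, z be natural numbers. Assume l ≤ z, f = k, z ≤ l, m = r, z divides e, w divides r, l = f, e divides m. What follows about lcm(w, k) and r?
lcm(w, k) divides r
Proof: z ≤ l and l ≤ z, therefore z = l. Since l = f, z = f. Since f = k, z = k. z divides e, so k divides e. m = r and e divides m, so e divides r. Since k divides e, k divides r. Since w divides r, lcm(w, k) divides r.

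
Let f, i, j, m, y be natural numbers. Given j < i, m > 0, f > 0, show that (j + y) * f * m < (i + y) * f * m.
Because j < i, j + y < i + y. f > 0, so (j + y) * f < (i + y) * f. Since m > 0, (j + y) * f * m < (i + y) * f * m.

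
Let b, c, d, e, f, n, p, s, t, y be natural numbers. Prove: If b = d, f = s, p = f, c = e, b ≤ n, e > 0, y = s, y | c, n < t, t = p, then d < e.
t = p and p = f, so t = f. Since f = s, t = s. b ≤ n and n < t, hence b < t. b = d, so d < t. t = s, so d < s. y = s and y | c, so s | c. Since c = e, s | e. e > 0, so s ≤ e. Since d < s, d < e.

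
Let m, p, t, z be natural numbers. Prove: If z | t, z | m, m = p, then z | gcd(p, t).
Since m = p and z | m, z | p. Since z | t, z | gcd(p, t).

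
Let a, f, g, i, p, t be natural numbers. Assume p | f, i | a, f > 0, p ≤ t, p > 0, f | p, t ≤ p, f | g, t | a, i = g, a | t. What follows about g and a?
g = a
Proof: i = g and i | a, thus g | a. Since p ≤ t and t ≤ p, p = t. Because t | a and a | t, t = a. Since p = t, p = a. f | p and p > 0, thus f ≤ p. p | f and f > 0, therefore p ≤ f. Since f ≤ p, f = p. Because f | g, p | g. p = a, so a | g. g | a, so g = a.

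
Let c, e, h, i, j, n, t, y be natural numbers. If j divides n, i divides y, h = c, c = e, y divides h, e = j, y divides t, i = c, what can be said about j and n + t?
j divides n + t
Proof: h = c and y divides h, therefore y divides c. Since i = c and i divides y, c divides y. Since y divides c, y = c. Since y divides t, c divides t. c = e, so e divides t. Since e = j, j divides t. Since j divides n, j divides n + t.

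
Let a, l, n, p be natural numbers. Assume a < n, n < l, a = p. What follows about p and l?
p < l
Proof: From a = p and a < n, p < n. n < l, so p < l.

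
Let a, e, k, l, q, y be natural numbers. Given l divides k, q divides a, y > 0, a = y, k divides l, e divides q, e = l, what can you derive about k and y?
k ≤ y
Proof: l divides k and k divides l, thus l = k. Since e = l and e divides q, l divides q. q divides a, so l divides a. From a = y, l divides y. Because y > 0, l ≤ y. l = k, so k ≤ y.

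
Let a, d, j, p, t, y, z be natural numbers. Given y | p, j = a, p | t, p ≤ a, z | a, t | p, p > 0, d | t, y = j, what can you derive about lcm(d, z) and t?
lcm(d, z) | t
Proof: Because p | t and t | p, p = t. Since y = j and j = a, y = a. y | p, so a | p. p > 0, so a ≤ p. Since p ≤ a, a = p. z | a, so z | p. p = t, so z | t. Since d | t, lcm(d, z) | t.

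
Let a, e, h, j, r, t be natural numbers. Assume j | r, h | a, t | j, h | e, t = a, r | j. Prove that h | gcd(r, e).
j | r and r | j, hence j = r. t = a and t | j, hence a | j. h | a, so h | j. j = r, so h | r. h | e, so h | gcd(r, e).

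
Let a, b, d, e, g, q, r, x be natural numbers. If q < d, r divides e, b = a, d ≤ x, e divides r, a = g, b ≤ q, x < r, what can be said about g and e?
g < e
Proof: Because b = a and a = g, b = g. From q < d and d ≤ x, q < x. Since b ≤ q, b < x. From r divides e and e divides r, r = e. x < r, so x < e. Since b < x, b < e. b = g, so g < e.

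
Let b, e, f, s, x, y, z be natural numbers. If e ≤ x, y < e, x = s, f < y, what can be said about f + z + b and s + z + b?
f + z + b < s + z + b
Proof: From f < y and y < e, f < e. Since e ≤ x, f < x. Because x = s, f < s. Then f + z < s + z. Then f + z + b < s + z + b.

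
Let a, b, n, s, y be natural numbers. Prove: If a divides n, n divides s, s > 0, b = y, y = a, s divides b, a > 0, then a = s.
a divides n and n divides s, hence a divides s. s > 0, so a ≤ s. From b = y and y = a, b = a. s divides b, so s divides a. Since a > 0, s ≤ a. a ≤ s, so a = s.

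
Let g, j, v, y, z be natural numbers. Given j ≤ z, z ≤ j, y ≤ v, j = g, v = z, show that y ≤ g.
Since z ≤ j and j ≤ z, z = j. From j = g, z = g. v = z and y ≤ v, hence y ≤ z. From z = g, y ≤ g.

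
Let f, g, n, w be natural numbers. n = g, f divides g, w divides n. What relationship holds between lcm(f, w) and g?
lcm(f, w) divides g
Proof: n = g and w divides n, so w divides g. f divides g, so lcm(f, w) divides g.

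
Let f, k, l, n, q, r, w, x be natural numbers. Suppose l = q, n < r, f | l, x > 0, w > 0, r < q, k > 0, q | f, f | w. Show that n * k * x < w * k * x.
Because l = q and f | l, f | q. Since q | f, q = f. Since r < q, r < f. Since n < r, n < f. From f | w and w > 0, f ≤ w. n < f, so n < w. From k > 0, n * k < w * k. Because x > 0, n * k * x < w * k * x.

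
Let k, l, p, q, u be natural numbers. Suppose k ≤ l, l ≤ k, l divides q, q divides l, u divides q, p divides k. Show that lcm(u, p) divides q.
From k ≤ l and l ≤ k, k = l. l divides q and q divides l, so l = q. Since k = l, k = q. Since p divides k, p divides q. u divides q, so lcm(u, p) divides q.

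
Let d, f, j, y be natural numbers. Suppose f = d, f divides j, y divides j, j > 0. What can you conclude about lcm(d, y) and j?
lcm(d, y) ≤ j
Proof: f = d and f divides j, so d divides j. Since y divides j, lcm(d, y) divides j. From j > 0, lcm(d, y) ≤ j.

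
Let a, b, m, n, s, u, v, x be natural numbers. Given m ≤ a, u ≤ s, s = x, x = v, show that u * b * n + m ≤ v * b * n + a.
s = x and u ≤ s, hence u ≤ x. Since x = v, u ≤ v. By multiplying by a non-negative, u * b ≤ v * b. By multiplying by a non-negative, u * b * n ≤ v * b * n. m ≤ a, so u * b * n + m ≤ v * b * n + a.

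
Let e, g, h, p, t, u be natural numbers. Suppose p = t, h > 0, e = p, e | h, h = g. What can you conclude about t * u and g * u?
t * u ≤ g * u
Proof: Because e | h and h > 0, e ≤ h. Since e = p, p ≤ h. h = g, so p ≤ g. Because p = t, t ≤ g. Then t * u ≤ g * u.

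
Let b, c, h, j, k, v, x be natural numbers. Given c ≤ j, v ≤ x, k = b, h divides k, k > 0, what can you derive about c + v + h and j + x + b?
c + v + h ≤ j + x + b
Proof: Because c ≤ j and v ≤ x, c + v ≤ j + x. Since h divides k and k > 0, h ≤ k. From k = b, h ≤ b. c + v ≤ j + x, so c + v + h ≤ j + x + b.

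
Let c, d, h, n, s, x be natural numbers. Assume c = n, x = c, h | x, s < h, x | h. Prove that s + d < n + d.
h | x and x | h, thus h = x. Since x = c, h = c. c = n, so h = n. Since s < h, s < n. Then s + d < n + d.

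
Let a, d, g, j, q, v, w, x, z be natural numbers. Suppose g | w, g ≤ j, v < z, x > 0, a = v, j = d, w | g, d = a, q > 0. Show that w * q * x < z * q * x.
j = d and d = a, hence j = a. Because a = v, j = v. From g | w and w | g, g = w. g ≤ j, so w ≤ j. j = v, so w ≤ v. Since v < z, w < z. Since q > 0, w * q < z * q. Since x > 0, w * q * x < z * q * x.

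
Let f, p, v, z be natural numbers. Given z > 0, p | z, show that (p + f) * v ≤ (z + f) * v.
p | z and z > 0, therefore p ≤ z. Then p + f ≤ z + f. Then (p + f) * v ≤ (z + f) * v.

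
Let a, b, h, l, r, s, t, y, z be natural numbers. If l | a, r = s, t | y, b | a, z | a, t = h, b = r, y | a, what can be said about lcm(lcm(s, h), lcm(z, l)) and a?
lcm(lcm(s, h), lcm(z, l)) | a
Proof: From b = r and b | a, r | a. r = s, so s | a. t | y and y | a, therefore t | a. t = h, so h | a. Since s | a, lcm(s, h) | a. z | a and l | a, so lcm(z, l) | a. From lcm(s, h) | a, lcm(lcm(s, h), lcm(z, l)) | a.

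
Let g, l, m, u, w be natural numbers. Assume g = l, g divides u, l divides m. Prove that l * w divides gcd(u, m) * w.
Because g = l and g divides u, l divides u. Since l divides m, l divides gcd(u, m). Then l * w divides gcd(u, m) * w.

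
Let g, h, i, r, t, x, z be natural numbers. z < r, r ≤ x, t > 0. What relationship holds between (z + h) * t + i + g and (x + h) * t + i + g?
(z + h) * t + i + g < (x + h) * t + i + g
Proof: z < r and r ≤ x, thus z < x. Then z + h < x + h. Since t > 0, by multiplying by a positive, (z + h) * t < (x + h) * t. Then (z + h) * t + i < (x + h) * t + i. Then (z + h) * t + i + g < (x + h) * t + i + g.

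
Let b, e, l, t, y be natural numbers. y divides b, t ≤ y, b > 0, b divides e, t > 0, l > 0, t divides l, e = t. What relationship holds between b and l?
b ≤ l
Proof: Since y divides b and b > 0, y ≤ b. t ≤ y, so t ≤ b. e = t and b divides e, so b divides t. t > 0, so b ≤ t. Since t ≤ b, t = b. From t divides l and l > 0, t ≤ l. Since t = b, b ≤ l.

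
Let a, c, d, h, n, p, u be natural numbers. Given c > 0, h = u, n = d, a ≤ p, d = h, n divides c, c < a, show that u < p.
d = h and h = u, so d = u. n = d and n divides c, so d divides c. Since d = u, u divides c. From c > 0, u ≤ c. Since c < a, u < a. a ≤ p, so u < p.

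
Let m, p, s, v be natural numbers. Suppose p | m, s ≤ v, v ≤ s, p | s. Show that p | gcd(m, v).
s ≤ v and v ≤ s, hence s = v. From p | s, p | v. Since p | m, p | gcd(m, v).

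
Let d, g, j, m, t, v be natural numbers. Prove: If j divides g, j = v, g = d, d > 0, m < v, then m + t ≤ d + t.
j = v and j divides g, therefore v divides g. Since g = d, v divides d. d > 0, so v ≤ d. Since m < v, m < d. Then m + t < d + t. Then m + t ≤ d + t.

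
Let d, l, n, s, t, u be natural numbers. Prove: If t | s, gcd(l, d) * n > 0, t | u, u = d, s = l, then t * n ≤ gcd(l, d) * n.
Because s = l and t | s, t | l. u = d and t | u, thus t | d. Since t | l, t | gcd(l, d). Then t * n | gcd(l, d) * n. From gcd(l, d) * n > 0, t * n ≤ gcd(l, d) * n.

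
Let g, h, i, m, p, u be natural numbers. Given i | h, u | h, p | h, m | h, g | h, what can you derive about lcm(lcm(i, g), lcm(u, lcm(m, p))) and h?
lcm(lcm(i, g), lcm(u, lcm(m, p))) | h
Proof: Since i | h and g | h, lcm(i, g) | h. Because m | h and p | h, lcm(m, p) | h. Because u | h, lcm(u, lcm(m, p)) | h. Since lcm(i, g) | h, lcm(lcm(i, g), lcm(u, lcm(m, p))) | h.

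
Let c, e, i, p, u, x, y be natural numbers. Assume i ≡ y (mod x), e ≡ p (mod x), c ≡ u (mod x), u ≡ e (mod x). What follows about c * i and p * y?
c * i ≡ p * y (mod x)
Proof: c ≡ u (mod x) and u ≡ e (mod x), hence c ≡ e (mod x). e ≡ p (mod x), so c ≡ p (mod x). Since i ≡ y (mod x), c * i ≡ p * y (mod x).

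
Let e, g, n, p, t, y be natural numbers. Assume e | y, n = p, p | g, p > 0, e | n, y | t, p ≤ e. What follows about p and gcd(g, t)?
p | gcd(g, t)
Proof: n = p and e | n, so e | p. Since p > 0, e ≤ p. From p ≤ e, e = p. e | y and y | t, therefore e | t. From e = p, p | t. p | g, so p | gcd(g, t).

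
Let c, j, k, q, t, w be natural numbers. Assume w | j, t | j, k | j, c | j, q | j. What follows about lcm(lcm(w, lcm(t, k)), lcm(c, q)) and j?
lcm(lcm(w, lcm(t, k)), lcm(c, q)) | j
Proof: From t | j and k | j, lcm(t, k) | j. Since w | j, lcm(w, lcm(t, k)) | j. Since c | j and q | j, lcm(c, q) | j. lcm(w, lcm(t, k)) | j, so lcm(lcm(w, lcm(t, k)), lcm(c, q)) | j.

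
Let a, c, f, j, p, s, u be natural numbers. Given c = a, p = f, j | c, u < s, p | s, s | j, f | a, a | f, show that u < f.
a | f and f | a, so a = f. Because c = a, c = f. s | j and j | c, so s | c. Since c = f, s | f. p = f and p | s, therefore f | s. s | f, so s = f. Since u < s, u < f.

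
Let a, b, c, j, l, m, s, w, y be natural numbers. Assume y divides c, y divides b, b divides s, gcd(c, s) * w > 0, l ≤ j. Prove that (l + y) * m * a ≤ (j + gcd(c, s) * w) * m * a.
Because y divides b and b divides s, y divides s. y divides c, so y divides gcd(c, s). Then y divides gcd(c, s) * w. gcd(c, s) * w > 0, so y ≤ gcd(c, s) * w. l ≤ j, so l + y ≤ j + gcd(c, s) * w. By multiplying by a non-negative, (l + y) * m ≤ (j + gcd(c, s) * w) * m. By multiplying by a non-negative, (l + y) * m * a ≤ (j + gcd(c, s) * w) * m * a.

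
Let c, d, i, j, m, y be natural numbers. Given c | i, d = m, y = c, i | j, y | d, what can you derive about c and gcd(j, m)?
c | gcd(j, m)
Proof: Since c | i and i | j, c | j. From d = m and y | d, y | m. Since y = c, c | m. c | j, so c | gcd(j, m).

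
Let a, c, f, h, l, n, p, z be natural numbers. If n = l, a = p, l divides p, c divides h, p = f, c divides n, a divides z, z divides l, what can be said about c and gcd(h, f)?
c divides gcd(h, f)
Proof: a divides z and z divides l, therefore a divides l. a = p, so p divides l. l divides p, so l = p. Because n = l and c divides n, c divides l. l = p, so c divides p. Since p = f, c divides f. c divides h, so c divides gcd(h, f).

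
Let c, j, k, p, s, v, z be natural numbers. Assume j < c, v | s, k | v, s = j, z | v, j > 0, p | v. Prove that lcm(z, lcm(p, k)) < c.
p | v and k | v, therefore lcm(p, k) | v. Since z | v, lcm(z, lcm(p, k)) | v. s = j and v | s, therefore v | j. From lcm(z, lcm(p, k)) | v, lcm(z, lcm(p, k)) | j. Since j > 0, lcm(z, lcm(p, k)) ≤ j. From j < c, lcm(z, lcm(p, k)) < c.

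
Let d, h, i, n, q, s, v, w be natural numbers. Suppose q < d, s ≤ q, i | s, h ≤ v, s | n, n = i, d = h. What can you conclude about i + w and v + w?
i + w < v + w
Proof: n = i and s | n, therefore s | i. Because i | s, s = i. Since s ≤ q and q < d, s < d. d = h, so s < h. h ≤ v, so s < v. Since s = i, i < v. Then i + w < v + w.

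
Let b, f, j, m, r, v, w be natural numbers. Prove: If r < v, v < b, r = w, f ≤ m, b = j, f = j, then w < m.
r = w and r < v, so w < v. b = j and v < b, thus v < j. Because w < v, w < j. f = j and f ≤ m, so j ≤ m. Since w < j, w < m.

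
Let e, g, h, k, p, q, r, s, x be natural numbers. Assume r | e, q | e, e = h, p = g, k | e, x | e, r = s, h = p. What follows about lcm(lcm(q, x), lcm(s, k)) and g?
lcm(lcm(q, x), lcm(s, k)) | g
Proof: From e = h and h = p, e = p. q | e and x | e, hence lcm(q, x) | e. r = s and r | e, therefore s | e. Since k | e, lcm(s, k) | e. From lcm(q, x) | e, lcm(lcm(q, x), lcm(s, k)) | e. Since e = p, lcm(lcm(q, x), lcm(s, k)) | p. Since p = g, lcm(lcm(q, x), lcm(s, k)) | g.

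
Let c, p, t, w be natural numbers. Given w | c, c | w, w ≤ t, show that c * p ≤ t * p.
Because w | c and c | w, w = c. Since w ≤ t, c ≤ t. Then c * p ≤ t * p.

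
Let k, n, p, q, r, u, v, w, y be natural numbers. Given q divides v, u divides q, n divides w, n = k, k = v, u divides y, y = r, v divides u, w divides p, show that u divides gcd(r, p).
From y = r and u divides y, u divides r. u divides q and q divides v, hence u divides v. v divides u, so v = u. k = v, so k = u. Since n = k and n divides w, k divides w. Since k = u, u divides w. w divides p, so u divides p. Since u divides r, u divides gcd(r, p).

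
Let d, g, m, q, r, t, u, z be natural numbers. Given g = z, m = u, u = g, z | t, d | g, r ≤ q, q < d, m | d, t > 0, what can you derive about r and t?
r < t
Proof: m = u and u = g, hence m = g. Since m | d, g | d. d | g, so d = g. g = z, so d = z. r ≤ q and q < d, hence r < d. Since d = z, r < z. z | t and t > 0, thus z ≤ t. Since r < z, r < t.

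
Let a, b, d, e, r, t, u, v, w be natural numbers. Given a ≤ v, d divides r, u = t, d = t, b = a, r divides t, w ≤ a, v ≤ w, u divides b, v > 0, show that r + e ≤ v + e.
d = t and d divides r, hence t divides r. From r divides t, t = r. Because u = t, u = r. v ≤ w and w ≤ a, so v ≤ a. a ≤ v, so a = v. Since b = a and u divides b, u divides a. a = v, so u divides v. Since v > 0, u ≤ v. u = r, so r ≤ v. Then r + e ≤ v + e.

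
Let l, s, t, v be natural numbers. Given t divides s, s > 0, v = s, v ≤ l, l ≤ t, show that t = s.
t divides s and s > 0, hence t ≤ s. v = s and v ≤ l, so s ≤ l. Since l ≤ t, s ≤ t. Since t ≤ s, t = s.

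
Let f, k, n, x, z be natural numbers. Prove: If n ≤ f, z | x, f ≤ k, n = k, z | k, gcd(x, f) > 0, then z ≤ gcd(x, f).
Since n = k and n ≤ f, k ≤ f. Since f ≤ k, k = f. Because z | k, z | f. Because z | x, z | gcd(x, f). gcd(x, f) > 0, so z ≤ gcd(x, f).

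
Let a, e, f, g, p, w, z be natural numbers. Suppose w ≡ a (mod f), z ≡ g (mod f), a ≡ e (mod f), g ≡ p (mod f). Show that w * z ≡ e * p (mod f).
w ≡ a (mod f) and a ≡ e (mod f), so w ≡ e (mod f). z ≡ g (mod f) and g ≡ p (mod f), thus z ≡ p (mod f). w ≡ e (mod f), so w * z ≡ e * p (mod f).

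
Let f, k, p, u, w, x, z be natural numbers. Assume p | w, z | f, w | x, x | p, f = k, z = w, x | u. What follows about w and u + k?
w | u + k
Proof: Since x | p and p | w, x | w. w | x, so x = w. Since x | u, w | u. Since f = k and z | f, z | k. z = w, so w | k. Since w | u, w | u + k.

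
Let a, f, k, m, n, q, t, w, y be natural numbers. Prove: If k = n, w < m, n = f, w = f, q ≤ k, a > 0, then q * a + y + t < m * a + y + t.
k = n and n = f, hence k = f. q ≤ k, so q ≤ f. From w = f and w < m, f < m. Since q ≤ f, q < m. Since a > 0, by multiplying by a positive, q * a < m * a. Then q * a + y < m * a + y. Then q * a + y + t < m * a + y + t.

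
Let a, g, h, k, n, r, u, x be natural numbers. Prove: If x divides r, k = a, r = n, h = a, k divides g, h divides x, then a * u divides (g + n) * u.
k = a and k divides g, therefore a divides g. h = a and h divides x, so a divides x. r = n and x divides r, therefore x divides n. a divides x, so a divides n. From a divides g, a divides g + n. Then a * u divides (g + n) * u.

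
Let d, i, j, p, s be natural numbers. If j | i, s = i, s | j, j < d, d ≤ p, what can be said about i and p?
i < p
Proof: s = i and s | j, so i | j. Since j | i, j = i. j < d and d ≤ p, therefore j < p. From j = i, i < p.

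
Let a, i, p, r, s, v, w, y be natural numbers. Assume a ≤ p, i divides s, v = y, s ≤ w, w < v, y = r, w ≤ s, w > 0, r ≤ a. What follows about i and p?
i < p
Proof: s ≤ w and w ≤ s, so s = w. Since i divides s, i divides w. w > 0, so i ≤ w. v = y and y = r, so v = r. Since w < v, w < r. From r ≤ a and a ≤ p, r ≤ p. w < r, so w < p. i ≤ w, so i < p.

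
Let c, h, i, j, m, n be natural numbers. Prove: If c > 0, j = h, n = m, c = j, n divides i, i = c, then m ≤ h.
c = j and j = h, thus c = h. i = c and n divides i, thus n divides c. Since c > 0, n ≤ c. c = h, so n ≤ h. n = m, so m ≤ h.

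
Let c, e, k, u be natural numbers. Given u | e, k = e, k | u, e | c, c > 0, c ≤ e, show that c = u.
k = e and k | u, so e | u. u | e, so u = e. e | c and c > 0, therefore e ≤ c. Since c ≤ e, e = c. Since u = e, u = c. Then c = u.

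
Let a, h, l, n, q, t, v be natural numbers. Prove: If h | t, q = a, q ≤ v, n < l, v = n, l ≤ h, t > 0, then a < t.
Since v = n and q ≤ v, q ≤ n. n < l, so q < l. Since q = a, a < l. l ≤ h, so a < h. Because h | t and t > 0, h ≤ t. a < h, so a < t.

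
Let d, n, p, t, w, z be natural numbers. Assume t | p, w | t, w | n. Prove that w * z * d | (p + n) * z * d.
Since w | t and t | p, w | p. Since w | n, w | p + n. Then w * z | (p + n) * z. Then w * z * d | (p + n) * z * d.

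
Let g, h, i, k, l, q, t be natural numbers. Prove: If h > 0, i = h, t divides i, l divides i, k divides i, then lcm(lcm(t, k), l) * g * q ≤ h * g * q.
t divides i and k divides i, thus lcm(t, k) divides i. Since l divides i, lcm(lcm(t, k), l) divides i. i = h, so lcm(lcm(t, k), l) divides h. Since h > 0, lcm(lcm(t, k), l) ≤ h. By multiplying by a non-negative, lcm(lcm(t, k), l) * g ≤ h * g. By multiplying by a non-negative, lcm(lcm(t, k), l) * g * q ≤ h * g * q.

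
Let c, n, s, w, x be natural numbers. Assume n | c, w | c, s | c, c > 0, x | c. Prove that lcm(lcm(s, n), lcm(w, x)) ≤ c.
From s | c and n | c, lcm(s, n) | c. From w | c and x | c, lcm(w, x) | c. lcm(s, n) | c, so lcm(lcm(s, n), lcm(w, x)) | c. Since c > 0, lcm(lcm(s, n), lcm(w, x)) ≤ c.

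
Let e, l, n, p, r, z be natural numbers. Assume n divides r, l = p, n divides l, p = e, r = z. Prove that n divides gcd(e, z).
Since l = p and p = e, l = e. n divides l, so n divides e. r = z and n divides r, therefore n divides z. n divides e, so n divides gcd(e, z).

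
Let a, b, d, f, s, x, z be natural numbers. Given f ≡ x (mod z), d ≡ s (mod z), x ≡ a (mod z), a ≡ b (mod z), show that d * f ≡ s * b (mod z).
f ≡ x (mod z) and x ≡ a (mod z), therefore f ≡ a (mod z). Since a ≡ b (mod z), f ≡ b (mod z). d ≡ s (mod z), so d * f ≡ s * b (mod z).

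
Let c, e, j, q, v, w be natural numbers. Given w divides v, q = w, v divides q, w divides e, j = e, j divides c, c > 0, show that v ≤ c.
Since q = w and v divides q, v divides w. w divides v, so w = v. From j = e and j divides c, e divides c. Since w divides e, w divides c. Since w = v, v divides c. c > 0, so v ≤ c.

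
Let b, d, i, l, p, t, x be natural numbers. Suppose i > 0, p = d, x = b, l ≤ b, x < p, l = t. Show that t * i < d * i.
From x = b and x < p, b < p. l ≤ b, so l < p. Since p = d, l < d. l = t, so t < d. i > 0, so t * i < d * i.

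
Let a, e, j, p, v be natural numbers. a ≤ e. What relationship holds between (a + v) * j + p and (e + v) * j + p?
(a + v) * j + p ≤ (e + v) * j + p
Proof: a ≤ e, hence a + v ≤ e + v. Then (a + v) * j ≤ (e + v) * j. Then (a + v) * j + p ≤ (e + v) * j + p.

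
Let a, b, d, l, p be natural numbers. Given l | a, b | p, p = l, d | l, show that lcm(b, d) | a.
p = l and b | p, hence b | l. d | l, so lcm(b, d) | l. Since l | a, lcm(b, d) | a.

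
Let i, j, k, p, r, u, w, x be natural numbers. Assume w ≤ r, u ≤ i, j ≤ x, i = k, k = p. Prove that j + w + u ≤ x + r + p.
i = k and k = p, thus i = p. Since u ≤ i, u ≤ p. Because w ≤ r, w + u ≤ r + p. Since j ≤ x, j + w + u ≤ x + r + p.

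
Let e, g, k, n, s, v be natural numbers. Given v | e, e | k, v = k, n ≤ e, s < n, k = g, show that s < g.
Since v = k and v | e, k | e. Since e | k, e = k. k = g, so e = g. n ≤ e, so n ≤ g. s < n, so s < g.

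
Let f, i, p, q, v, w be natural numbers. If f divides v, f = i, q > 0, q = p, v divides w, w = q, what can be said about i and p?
i ≤ p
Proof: Since w = q and v divides w, v divides q. f divides v, so f divides q. q > 0, so f ≤ q. Since q = p, f ≤ p. f = i, so i ≤ p.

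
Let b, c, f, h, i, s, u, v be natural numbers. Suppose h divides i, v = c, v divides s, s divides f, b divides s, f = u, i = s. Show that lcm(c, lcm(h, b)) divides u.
Since v = c and v divides s, c divides s. Because i = s and h divides i, h divides s. From b divides s, lcm(h, b) divides s. Since c divides s, lcm(c, lcm(h, b)) divides s. From f = u and s divides f, s divides u. Since lcm(c, lcm(h, b)) divides s, lcm(c, lcm(h, b)) divides u.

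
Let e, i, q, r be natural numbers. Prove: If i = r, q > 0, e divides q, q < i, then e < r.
Since e divides q and q > 0, e ≤ q. Because i = r and q < i, q < r. e ≤ q, so e < r.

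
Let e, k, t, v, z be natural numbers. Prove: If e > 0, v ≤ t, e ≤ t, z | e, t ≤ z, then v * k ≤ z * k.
z | e and e > 0, therefore z ≤ e. e ≤ t, so z ≤ t. t ≤ z, so t = z. Since v ≤ t, v ≤ z. Then v * k ≤ z * k.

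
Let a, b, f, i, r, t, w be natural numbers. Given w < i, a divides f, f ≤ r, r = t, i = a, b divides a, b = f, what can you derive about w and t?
w < t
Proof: Since i = a and w < i, w < a. b = f and b divides a, hence f divides a. a divides f, so f = a. Since f ≤ r, a ≤ r. Since r = t, a ≤ t. w < a, so w < t.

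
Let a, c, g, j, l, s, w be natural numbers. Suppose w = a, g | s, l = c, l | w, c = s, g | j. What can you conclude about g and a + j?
g | a + j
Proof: From l = c and l | w, c | w. Since w = a, c | a. c = s, so s | a. g | s, so g | a. g | j, so g | a + j.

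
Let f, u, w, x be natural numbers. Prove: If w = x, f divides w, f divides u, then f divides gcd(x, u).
w = x and f divides w, therefore f divides x. Since f divides u, f divides gcd(x, u).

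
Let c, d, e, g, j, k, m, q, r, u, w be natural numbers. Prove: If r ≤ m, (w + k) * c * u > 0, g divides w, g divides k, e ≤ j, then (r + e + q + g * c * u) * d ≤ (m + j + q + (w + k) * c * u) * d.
r ≤ m and e ≤ j, hence r + e ≤ m + j. Then r + e + q ≤ m + j + q. Because g divides w and g divides k, g divides w + k. Then g * c divides (w + k) * c. Then g * c * u divides (w + k) * c * u. (w + k) * c * u > 0, so g * c * u ≤ (w + k) * c * u. From r + e + q ≤ m + j + q, r + e + q + g * c * u ≤ m + j + q + (w + k) * c * u. By multiplying by a non-negative, (r + e + q + g * c * u) * d ≤ (m + j + q + (w + k) * c * u) * d.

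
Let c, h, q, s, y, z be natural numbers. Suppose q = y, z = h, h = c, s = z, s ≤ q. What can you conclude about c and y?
c ≤ y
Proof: Since z = h and h = c, z = c. s = z and s ≤ q, hence z ≤ q. z = c, so c ≤ q. q = y, so c ≤ y.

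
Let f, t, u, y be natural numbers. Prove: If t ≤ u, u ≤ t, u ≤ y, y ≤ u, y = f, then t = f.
t ≤ u and u ≤ t, thus t = u. u ≤ y and y ≤ u, so u = y. t = u, so t = y. y = f, so t = f.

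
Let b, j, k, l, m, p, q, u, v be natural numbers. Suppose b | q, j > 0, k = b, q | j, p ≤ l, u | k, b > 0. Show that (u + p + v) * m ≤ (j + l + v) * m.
k = b and u | k, hence u | b. Since b > 0, u ≤ b. b | q and q | j, hence b | j. Since j > 0, b ≤ j. Since u ≤ b, u ≤ j. From p ≤ l, p + v ≤ l + v. Since u ≤ j, u + p + v ≤ j + l + v. Then (u + p + v) * m ≤ (j + l + v) * m.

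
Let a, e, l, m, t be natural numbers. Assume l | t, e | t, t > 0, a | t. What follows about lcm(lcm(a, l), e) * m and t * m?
lcm(lcm(a, l), e) * m ≤ t * m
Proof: Because a | t and l | t, lcm(a, l) | t. Since e | t, lcm(lcm(a, l), e) | t. t > 0, so lcm(lcm(a, l), e) ≤ t. Then lcm(lcm(a, l), e) * m ≤ t * m.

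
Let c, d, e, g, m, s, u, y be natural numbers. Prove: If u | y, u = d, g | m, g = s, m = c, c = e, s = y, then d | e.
Since u = d and u | y, d | y. g = s and s = y, hence g = y. Because m = c and g | m, g | c. From g = y, y | c. Since c = e, y | e. d | y, so d | e.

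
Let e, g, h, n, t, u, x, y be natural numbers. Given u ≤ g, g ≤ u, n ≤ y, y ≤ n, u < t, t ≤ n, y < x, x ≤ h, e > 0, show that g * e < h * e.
u ≤ g and g ≤ u, thus u = g. n ≤ y and y ≤ n, therefore n = y. Since u < t and t ≤ n, u < n. n = y, so u < y. Since u = g, g < y. y < x and x ≤ h, hence y < h. g < y, so g < h. e > 0, so g * e < h * e.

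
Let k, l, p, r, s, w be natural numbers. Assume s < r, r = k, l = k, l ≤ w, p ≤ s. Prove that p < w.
r = k and s < r, thus s < k. l = k and l ≤ w, therefore k ≤ w. Since s < k, s < w. p ≤ s, so p < w.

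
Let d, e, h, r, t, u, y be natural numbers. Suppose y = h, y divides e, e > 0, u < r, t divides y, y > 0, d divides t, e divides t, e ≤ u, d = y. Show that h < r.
d = y and d divides t, thus y divides t. Since t divides y, t = y. Since e divides t, e divides y. y > 0, so e ≤ y. y divides e and e > 0, therefore y ≤ e. e ≤ y, so e = y. y = h, so e = h. e ≤ u and u < r, so e < r. Since e = h, h < r.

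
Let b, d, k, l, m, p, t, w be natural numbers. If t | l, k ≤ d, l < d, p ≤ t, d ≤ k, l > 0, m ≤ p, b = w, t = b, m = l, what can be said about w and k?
w < k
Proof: Since t = b and b = w, t = w. From m ≤ p and p ≤ t, m ≤ t. Since m = l, l ≤ t. t | l and l > 0, thus t ≤ l. l ≤ t, so l = t. d ≤ k and k ≤ d, so d = k. l < d, so l < k. Since l = t, t < k. Since t = w, w < k.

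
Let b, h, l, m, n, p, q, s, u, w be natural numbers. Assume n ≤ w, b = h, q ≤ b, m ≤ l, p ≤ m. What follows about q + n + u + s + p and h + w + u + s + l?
q + n + u + s + p ≤ h + w + u + s + l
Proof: b = h and q ≤ b, thus q ≤ h. n ≤ w, so q + n ≤ h + w. Then q + n + u ≤ h + w + u. Then q + n + u + s ≤ h + w + u + s. From p ≤ m and m ≤ l, p ≤ l. Since q + n + u + s ≤ h + w + u + s, q + n + u + s + p ≤ h + w + u + s + l.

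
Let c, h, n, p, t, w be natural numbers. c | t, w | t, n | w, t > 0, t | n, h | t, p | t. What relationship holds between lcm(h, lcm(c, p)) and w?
lcm(h, lcm(c, p)) ≤ w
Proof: t | n and n | w, hence t | w. Since w | t, t = w. Since c | t and p | t, lcm(c, p) | t. h | t, so lcm(h, lcm(c, p)) | t. t > 0, so lcm(h, lcm(c, p)) ≤ t. Since t = w, lcm(h, lcm(c, p)) ≤ w.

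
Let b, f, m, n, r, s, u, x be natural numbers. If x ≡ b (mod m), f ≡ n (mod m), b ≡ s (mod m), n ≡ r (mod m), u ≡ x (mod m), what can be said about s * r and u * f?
s * r ≡ u * f (mod m)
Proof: u ≡ x (mod m) and x ≡ b (mod m), hence u ≡ b (mod m). b ≡ s (mod m), so u ≡ s (mod m). f ≡ n (mod m) and n ≡ r (mod m), hence f ≡ r (mod m). Combined with u ≡ s (mod m), by multiplying congruences, u * f ≡ s * r (mod m). Then s * r ≡ u * f (mod m).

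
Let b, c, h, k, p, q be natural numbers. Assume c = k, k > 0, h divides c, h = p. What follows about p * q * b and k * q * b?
p * q * b ≤ k * q * b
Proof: c = k and h divides c, therefore h divides k. k > 0, so h ≤ k. Because h = p, p ≤ k. By multiplying by a non-negative, p * q ≤ k * q. By multiplying by a non-negative, p * q * b ≤ k * q * b.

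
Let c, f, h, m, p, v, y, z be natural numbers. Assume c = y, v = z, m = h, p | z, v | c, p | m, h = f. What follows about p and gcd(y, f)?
p | gcd(y, f)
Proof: Since v = z and v | c, z | c. Because p | z, p | c. Since c = y, p | y. Because m = h and p | m, p | h. Since h = f, p | f. p | y, so p | gcd(y, f).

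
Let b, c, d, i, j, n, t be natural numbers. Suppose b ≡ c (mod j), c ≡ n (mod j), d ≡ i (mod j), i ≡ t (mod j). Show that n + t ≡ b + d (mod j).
From b ≡ c (mod j) and c ≡ n (mod j), b ≡ n (mod j). From d ≡ i (mod j) and i ≡ t (mod j), d ≡ t (mod j). Because b ≡ n (mod j), by adding congruences, b + d ≡ n + t (mod j). Then n + t ≡ b + d (mod j).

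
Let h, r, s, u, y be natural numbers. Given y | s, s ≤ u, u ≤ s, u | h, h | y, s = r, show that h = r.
Because h | y and y | s, h | s. u ≤ s and s ≤ u, therefore u = s. Since u | h, s | h. h | s, so h = s. s = r, so h = r.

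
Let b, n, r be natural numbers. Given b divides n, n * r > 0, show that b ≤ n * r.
From b divides n, b divides n * r. From n * r > 0, b ≤ n * r.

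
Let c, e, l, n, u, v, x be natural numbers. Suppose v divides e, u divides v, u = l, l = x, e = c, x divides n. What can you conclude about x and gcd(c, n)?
x divides gcd(c, n)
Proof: Because u = l and l = x, u = x. From u divides v, x divides v. e = c and v divides e, thus v divides c. Since x divides v, x divides c. x divides n, so x divides gcd(c, n).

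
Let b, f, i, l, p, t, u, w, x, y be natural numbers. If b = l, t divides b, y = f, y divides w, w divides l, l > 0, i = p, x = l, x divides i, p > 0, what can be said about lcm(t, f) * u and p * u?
lcm(t, f) * u ≤ p * u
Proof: Because b = l and t divides b, t divides l. y = f and y divides w, therefore f divides w. w divides l, so f divides l. Since t divides l, lcm(t, f) divides l. l > 0, so lcm(t, f) ≤ l. Because x = l and x divides i, l divides i. Because i = p, l divides p. Since p > 0, l ≤ p. lcm(t, f) ≤ l, so lcm(t, f) ≤ p. By multiplying by a non-negative, lcm(t, f) * u ≤ p * u.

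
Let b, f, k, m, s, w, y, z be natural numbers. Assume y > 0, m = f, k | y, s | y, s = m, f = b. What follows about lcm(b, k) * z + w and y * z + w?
lcm(b, k) * z + w ≤ y * z + w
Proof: Because s = m and m = f, s = f. Since s | y, f | y. f = b, so b | y. k | y, so lcm(b, k) | y. y > 0, so lcm(b, k) ≤ y. Then lcm(b, k) * z ≤ y * z. Then lcm(b, k) * z + w ≤ y * z + w.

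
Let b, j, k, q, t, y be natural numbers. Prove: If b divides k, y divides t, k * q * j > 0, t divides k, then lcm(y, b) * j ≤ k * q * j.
Since y divides t and t divides k, y divides k. b divides k, so lcm(y, b) divides k. Then lcm(y, b) divides k * q. Then lcm(y, b) * j divides k * q * j. Since k * q * j > 0, lcm(y, b) * j ≤ k * q * j.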